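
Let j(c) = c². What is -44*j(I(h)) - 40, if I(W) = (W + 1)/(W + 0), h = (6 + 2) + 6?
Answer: -4435/49 ≈ -90.510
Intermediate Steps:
h = 14 (h = 8 + 6 = 14)
I(W) = (1 + W)/W
-44*j(I(h)) - 40 = -44*(1 + 14)²/196 - 40 = -44*((1/14)*15)² - 40 = -44*(15/14)² - 40 = -44*225/196 - 40 = -2475/49 - 40 = -4435/49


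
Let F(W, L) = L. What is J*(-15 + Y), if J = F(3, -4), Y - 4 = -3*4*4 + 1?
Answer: 232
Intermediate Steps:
Y = -43 (Y = 4 + (-3*4*4 + 1) = 4 + (-12*4 + 1) = 4 + (-48 + 1) = 4 - 47 = -43)
J = -4
J*(-15 + Y) = -4*(-15 - 43) = -4*(-58) = 232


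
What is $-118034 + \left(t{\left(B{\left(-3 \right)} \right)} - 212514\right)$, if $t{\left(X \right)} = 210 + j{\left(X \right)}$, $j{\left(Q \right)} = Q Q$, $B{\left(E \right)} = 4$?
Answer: $-330322$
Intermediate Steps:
$j{\left(Q \right)} = Q^{2}$
$t{\left(X \right)} = 210 + X^{2}$
$-118034 + \left(t{\left(B{\left(-3 \right)} \right)} - 212514\right) = -118034 + \left(\left(210 + 4^{2}\right) - 212514\right) = -118034 + \left(\left(210 + 16\right) - 212514\right) = -118034 + \left(226 - 212514\right) = -118034 - 212288 = -330322$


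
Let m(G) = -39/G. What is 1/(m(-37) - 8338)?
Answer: -37/308467 ≈ -0.00011995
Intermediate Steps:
1/(m(-37) - 8338) = 1/(-39/(-37) - 8338) = 1/(-39*(-1/37) - 8338) = 1/(39/37 - 8338) = 1/(-308467/37) = -37/308467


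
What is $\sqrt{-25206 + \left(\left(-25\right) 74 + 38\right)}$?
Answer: $3 i \sqrt{3002} \approx 164.37 i$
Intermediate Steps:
$\sqrt{-25206 + \left(\left(-25\right) 74 + 38\right)} = \sqrt{-25206 + \left(-1850 + 38\right)} = \sqrt{-25206 - 1812} = \sqrt{-27018} = 3 i \sqrt{3002}$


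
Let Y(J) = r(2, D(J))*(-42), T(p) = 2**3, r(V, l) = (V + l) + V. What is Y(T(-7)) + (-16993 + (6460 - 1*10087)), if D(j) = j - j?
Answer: -20788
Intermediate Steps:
D(j) = 0
r(V, l) = l + 2*V
T(p) = 8
Y(J) = -168 (Y(J) = (0 + 2*2)*(-42) = (0 + 4)*(-42) = 4*(-42) = -168)
Y(T(-7)) + (-16993 + (6460 - 1*10087)) = -168 + (-16993 + (6460 - 1*10087)) = -168 + (-16993 + (6460 - 10087)) = -168 + (-16993 - 3627) = -168 - 20620 = -20788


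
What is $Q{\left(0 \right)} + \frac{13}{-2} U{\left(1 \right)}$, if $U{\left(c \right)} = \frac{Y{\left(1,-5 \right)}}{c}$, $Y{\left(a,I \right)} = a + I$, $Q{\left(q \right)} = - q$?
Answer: $26$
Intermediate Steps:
$Y{\left(a,I \right)} = I + a$
$U{\left(c \right)} = - \frac{4}{c}$ ($U{\left(c \right)} = \frac{-5 + 1}{c} = - \frac{4}{c}$)
$Q{\left(0 \right)} + \frac{13}{-2} U{\left(1 \right)} = \left(-1\right) 0 + \frac{13}{-2} \left(- \frac{4}{1}\right) = 0 + 13 \left(- \frac{1}{2}\right) \left(\left(-4\right) 1\right) = 0 - -26 = 0 + 26 = 26$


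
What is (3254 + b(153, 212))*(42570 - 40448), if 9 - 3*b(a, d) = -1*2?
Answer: 20738306/3 ≈ 6.9128e+6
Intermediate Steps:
b(a, d) = 11/3 (b(a, d) = 3 - (-1)*2/3 = 3 - ⅓*(-2) = 3 + ⅔ = 11/3)
(3254 + b(153, 212))*(42570 - 40448) = (3254 + 11/3)*(42570 - 40448) = (9773/3)*2122 = 20738306/3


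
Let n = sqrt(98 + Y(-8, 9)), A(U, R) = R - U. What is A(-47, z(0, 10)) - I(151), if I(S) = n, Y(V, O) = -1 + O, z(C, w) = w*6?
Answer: 107 - sqrt(106) ≈ 96.704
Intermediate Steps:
z(C, w) = 6*w
n = sqrt(106) (n = sqrt(98 + (-1 + 9)) = sqrt(98 + 8) = sqrt(106) ≈ 10.296)
I(S) = sqrt(106)
A(-47, z(0, 10)) - I(151) = (6*10 - 1*(-47)) - sqrt(106) = (60 + 47) - sqrt(106) = 107 - sqrt(106)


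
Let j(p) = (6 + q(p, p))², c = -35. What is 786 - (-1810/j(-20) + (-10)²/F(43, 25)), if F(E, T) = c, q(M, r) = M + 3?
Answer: 680832/847 ≈ 803.82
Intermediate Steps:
q(M, r) = 3 + M
F(E, T) = -35
j(p) = (9 + p)² (j(p) = (6 + (3 + p))² = (9 + p)²)
786 - (-1810/j(-20) + (-10)²/F(43, 25)) = 786 - (-1810/(9 - 20)² + (-10)²/(-35)) = 786 - (-1810/((-11)²) + 100*(-1/35)) = 786 - (-1810/121 - 20/7) = 786 - 1*(-15090/847) = 786 + 15090/847 = 680832/847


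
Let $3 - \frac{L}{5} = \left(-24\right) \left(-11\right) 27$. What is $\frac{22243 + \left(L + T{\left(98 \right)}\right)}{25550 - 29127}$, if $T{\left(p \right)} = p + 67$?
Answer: $\frac{13217}{3577} \approx 3.695$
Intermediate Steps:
$T{\left(p \right)} = 67 + p$
$L = -35625$ ($L = 15 - 5 \left(-24\right) \left(-11\right) 27 = 15 - 5 \cdot 264 \cdot 27 = 15 - 35640 = -35625$)
$\frac{22243 + \left(L + T{\left(98 \right)}\right)}{25550 - 29127} = \frac{22243 + \left(-35625 + \left(67 + 98\right)\right)}{25550 - 29127} = \frac{22243 + \left(-35625 + 165\right)}{-3577} = \left(22243 - 35460\right) \left(- \frac{1}{3577}\right) = \left(-13217\right) \left(- \frac{1}{3577}\right) = \frac{13217}{3577}$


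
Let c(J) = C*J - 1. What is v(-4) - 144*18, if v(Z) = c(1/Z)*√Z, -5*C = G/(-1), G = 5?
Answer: -2592 - 5*I/2 ≈ -2592.0 - 2.5*I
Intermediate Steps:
C = 1 (C = -1/(-1) = -(-1) = -⅕*(-5) = 1)
c(J) = -1 + J (c(J) = 1*J - 1 = J - 1 = -1 + J)
v(Z) = √Z*(-1 + 1/Z) (v(Z) = (-1 + 1/Z)*√Z = √Z*(-1 + 1/Z))
v(-4) - 144*18 = (1 - 1*(-4))/√(-4) - 144*18 = (-I/2)*(1 + 4) - 2592 = -I/2*5 - 2592 = -5*I/2 - 2592 = -2592 - 5*I/2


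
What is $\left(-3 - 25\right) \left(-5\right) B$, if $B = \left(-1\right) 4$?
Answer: $-560$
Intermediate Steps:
$B = -4$
$\left(-3 - 25\right) \left(-5\right) B = \left(-3 - 25\right) \left(-5\right) \left(-4\right) = \left(-28\right) \left(-5\right) \left(-4\right) = 140 \left(-4\right) = -560$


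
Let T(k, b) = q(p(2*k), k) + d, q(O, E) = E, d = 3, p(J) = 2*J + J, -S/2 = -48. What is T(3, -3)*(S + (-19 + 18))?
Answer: 570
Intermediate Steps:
S = 96 (S = -2*(-48) = 96)
p(J) = 3*J
T(k, b) = 3 + k (T(k, b) = k + 3 = 3 + k)
T(3, -3)*(S + (-19 + 18)) = (3 + 3)*(96 + (-19 + 18)) = 6*(96 - 1) = 6*95 = 570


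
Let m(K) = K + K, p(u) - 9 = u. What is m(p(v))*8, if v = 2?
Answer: 176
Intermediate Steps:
p(u) = 9 + u
m(K) = 2*K
m(p(v))*8 = (2*(9 + 2))*8 = (2*11)*8 = 22*8 = 176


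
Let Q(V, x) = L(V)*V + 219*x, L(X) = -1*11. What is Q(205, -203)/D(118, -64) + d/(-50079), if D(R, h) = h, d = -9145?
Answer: 292484441/400632 ≈ 730.06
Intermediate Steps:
L(X) = -11
Q(V, x) = -11*V + 219*x
Q(205, -203)/D(118, -64) + d/(-50079) = (-11*205 + 219*(-203))/(-64) - 9145/(-50079) = (-2255 - 44457)*(-1/64) - 9145*(-1/50079) = -46712*(-1/64) + 9145/50079 = 5839/8 + 9145/50079 = 292484441/400632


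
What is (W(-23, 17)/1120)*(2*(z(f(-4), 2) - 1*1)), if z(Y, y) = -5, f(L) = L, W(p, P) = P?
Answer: -51/280 ≈ -0.18214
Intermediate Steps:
(W(-23, 17)/1120)*(2*(z(f(-4), 2) - 1*1)) = (17/1120)*(2*(-5 - 1*1)) = (17*(1/1120))*(2*(-5 - 1)) = 17*(2*(-6))/1120 = (17/1120)*(-12) = -51/280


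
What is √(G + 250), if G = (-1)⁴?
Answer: √251 ≈ 15.843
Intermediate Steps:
G = 1
√(G + 250) = √(1 + 250) = √251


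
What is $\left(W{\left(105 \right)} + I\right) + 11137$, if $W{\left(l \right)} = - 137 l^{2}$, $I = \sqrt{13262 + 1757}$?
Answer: $-1499288 + \sqrt{15019} \approx -1.4992 \cdot 10^{6}$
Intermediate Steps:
$I = \sqrt{15019} \approx 122.55$
$\left(W{\left(105 \right)} + I\right) + 11137 = \left(- 137 \cdot 105^{2} + \sqrt{15019}\right) + 11137 = \left(\left(-137\right) 11025 + \sqrt{15019}\right) + 11137 = \left(-1510425 + \sqrt{15019}\right) + 11137 = -1499288 + \sqrt{15019}$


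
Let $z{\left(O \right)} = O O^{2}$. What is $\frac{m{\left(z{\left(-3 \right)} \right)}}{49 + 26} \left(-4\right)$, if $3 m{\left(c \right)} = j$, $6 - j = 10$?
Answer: $\frac{16}{225} \approx 0.071111$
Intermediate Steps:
$z{\left(O \right)} = O^{3}$
$j = -4$ ($j = 6 - 10 = -4$)
$m{\left(c \right)} = - \frac{4}{3}$ ($m{\left(c \right)} = \frac{1}{3} \left(-4\right) = - \frac{4}{3}$)
$\frac{m{\left(z{\left(-3 \right)} \right)}}{49 + 26} \left(-4\right) = - \frac{4}{3 \left(49 + 26\right)} \left(-4\right) = - \frac{4}{3 \cdot 75} \left(-4\right) = \left(- \frac{4}{3}\right) \frac{1}{75} \left(-4\right) = \left(- \frac{4}{225}\right) \left(-4\right) = \frac{16}{225}$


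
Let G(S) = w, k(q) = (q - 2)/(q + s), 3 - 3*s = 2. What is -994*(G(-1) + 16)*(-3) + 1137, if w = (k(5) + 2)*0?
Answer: 48849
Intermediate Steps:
s = 1/3 (s = 1 - 1/3*2 = 1 - 2/3 = 1/3 ≈ 0.33333)
k(q) = (-2 + q)/(1/3 + q) (k(q) = (q - 2)/(q + 1/3) = (-2 + q)/(1/3 + q))
w = 0 (w = (3*(-2 + 5)/(1 + 3*5) + 2)*0 = (3*3/(1 + 15) + 2)*0 = (3*3/16 + 2)*0 = (3*(1/16)*3 + 2)*0 = (9/16 + 2)*0 = (41/16)*0 = 0)
G(S) = 0
-994*(G(-1) + 16)*(-3) + 1137 = -994*(0 + 16)*(-3) + 1137 = -15904*(-3) + 1137 = -994*(-48) + 1137 = 47712 + 1137 = 48849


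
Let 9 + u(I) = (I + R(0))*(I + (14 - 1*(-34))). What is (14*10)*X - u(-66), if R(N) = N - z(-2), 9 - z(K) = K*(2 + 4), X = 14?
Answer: 403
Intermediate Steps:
z(K) = 9 - 6*K (z(K) = 9 - K*(2 + 4) = 9 - K*6 = 9 - 6*K)
R(N) = -21 + N (R(N) = N - (9 - 6*(-2)) = N - (9 + 12) = N - 1*21 = N - 21 = -21 + N)
u(I) = -9 + (-21 + I)*(48 + I) (u(I) = -9 + (I + (-21 + 0))*(I + (14 - 1*(-34))) = -9 + (I - 21)*(I + (14 + 34)) = -9 + (-21 + I)*(I + 48) = -9 + (-21 + I)*(48 + I))
(14*10)*X - u(-66) = (14*10)*14 - (-1017 + (-66)² + 27*(-66)) = 140*14 - (-1017 + 4356 - 1782) = 1960 - 1*1557 = 1960 - 1557 = 403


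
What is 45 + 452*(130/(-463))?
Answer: -37925/463 ≈ -81.911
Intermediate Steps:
45 + 452*(130/(-463)) = 45 + 452*(130*(-1/463)) = 45 + 452*(-130/463) = 45 - 58760/463 = -37925/463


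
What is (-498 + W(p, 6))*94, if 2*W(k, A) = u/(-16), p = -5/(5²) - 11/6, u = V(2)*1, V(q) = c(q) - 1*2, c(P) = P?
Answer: -46812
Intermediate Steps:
V(q) = -2 + q (V(q) = q - 1*2 = q - 2 = -2 + q)
u = 0 (u = (-2 + 2)*1 = 0*1 = 0)
p = -61/30 (p = -5/25 - 11*⅙ = -5*1/25 - 11/6 = -⅕ - 11/6 = -61/30 ≈ -2.0333)
W(k, A) = 0 (W(k, A) = (0/(-16))/2 = (0*(-1/16))/2 = (½)*0 = 0)
(-498 + W(p, 6))*94 = (-498 + 0)*94 = -498*94 = -46812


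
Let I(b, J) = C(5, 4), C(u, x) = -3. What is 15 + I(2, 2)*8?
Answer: -9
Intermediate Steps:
I(b, J) = -3
15 + I(2, 2)*8 = 15 - 3*8 = 15 - 24 = -9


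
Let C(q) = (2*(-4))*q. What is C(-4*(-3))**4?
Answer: 84934656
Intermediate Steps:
C(q) = -8*q
C(-4*(-3))**4 = (-(-32)*(-3))**4 = (-8*12)**4 = (-96)**4 = 84934656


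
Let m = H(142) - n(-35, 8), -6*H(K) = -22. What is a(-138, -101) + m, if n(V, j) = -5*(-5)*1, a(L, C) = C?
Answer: -367/3 ≈ -122.33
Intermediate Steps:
n(V, j) = 25 (n(V, j) = 25*1 = 25)
H(K) = 11/3 (H(K) = -⅙*(-22) = 11/3)
m = -64/3 (m = 11/3 - 1*25 = 11/3 - 25 = -64/3 ≈ -21.333)
a(-138, -101) + m = -101 - 64/3 = -367/3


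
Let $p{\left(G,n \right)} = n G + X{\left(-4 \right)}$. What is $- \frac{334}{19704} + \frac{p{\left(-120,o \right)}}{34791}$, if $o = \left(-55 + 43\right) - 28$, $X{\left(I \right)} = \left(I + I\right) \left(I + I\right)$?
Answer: $\frac{14036677}{114253644} \approx 0.12286$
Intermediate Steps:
$X{\left(I \right)} = 4 I^{2}$ ($X{\left(I \right)} = 2 I 2 I = 4 I^{2}$)
$o = -40$ ($o = -12 - 28 = -40$)
$p{\left(G,n \right)} = 64 + G n$ ($p{\left(G,n \right)} = n G + 4 \left(-4\right)^{2} = G n + 4 \cdot 16 = G n + 64 = 64 + G n$)
$- \frac{334}{19704} + \frac{p{\left(-120,o \right)}}{34791} = - \frac{334}{19704} + \frac{64 - -4800}{34791} = \left(-334\right) \frac{1}{19704} + \left(64 + 4800\right) \frac{1}{34791} = - \frac{167}{9852} + 4864 \cdot \frac{1}{34791} = - \frac{167}{9852} + \frac{4864}{34791} = \frac{14036677}{114253644}$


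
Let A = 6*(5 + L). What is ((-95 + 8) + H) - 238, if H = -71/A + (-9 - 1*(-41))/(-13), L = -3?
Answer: -52007/156 ≈ -333.38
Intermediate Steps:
A = 12 (A = 6*(5 - 3) = 6*2 = 12)
H = -1307/156 (H = -71/12 + (-9 - 1*(-41))/(-13) = -71*1/12 + (-9 + 41)*(-1/13) = -71/12 + 32*(-1/13) = -71/12 - 32/13 = -1307/156 ≈ -8.3782)
((-95 + 8) + H) - 238 = ((-95 + 8) - 1307/156) - 238 = (-87 - 1307/156) - 238 = -14879/156 - 238 = -52007/156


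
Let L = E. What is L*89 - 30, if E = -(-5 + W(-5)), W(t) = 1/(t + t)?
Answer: 4239/10 ≈ 423.90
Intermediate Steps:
W(t) = 1/(2*t)
E = 51/10 (E = -(-5 + (1/2)/(-5)) = -(-5 + (1/2)*(-1/5)) = -(-5 - 1/10) = -1*(-51/10) = 51/10 ≈ 5.1000)
L = 51/10 ≈ 5.1000
L*89 - 30 = (51/10)*89 - 30 = 4539/10 - 30 = 4239/10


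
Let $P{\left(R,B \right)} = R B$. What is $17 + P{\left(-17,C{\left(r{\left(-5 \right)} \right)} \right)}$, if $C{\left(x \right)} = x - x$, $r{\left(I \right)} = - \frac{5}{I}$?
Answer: $17$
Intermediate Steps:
$C{\left(x \right)} = 0$
$P{\left(R,B \right)} = B R$
$17 + P{\left(-17,C{\left(r{\left(-5 \right)} \right)} \right)} = 17 + 0 \left(-17\right) = 17 + 0 = 17$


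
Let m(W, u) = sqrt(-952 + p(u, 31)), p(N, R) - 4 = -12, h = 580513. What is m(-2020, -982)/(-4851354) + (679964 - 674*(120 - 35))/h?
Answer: 622674/580513 - 4*I*sqrt(15)/2425677 ≈ 1.0726 - 6.3866e-6*I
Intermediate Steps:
p(N, R) = -8 (p(N, R) = 4 - 12 = -8)
m(W, u) = 8*I*sqrt(15) (m(W, u) = sqrt(-952 - 8) = sqrt(-960) = 8*I*sqrt(15))
m(-2020, -982)/(-4851354) + (679964 - 674*(120 - 35))/h = (8*I*sqrt(15))/(-4851354) + (679964 - 674*(120 - 35))/580513 = (8*I*sqrt(15))*(-1/4851354) + (679964 - 674*85)*(1/580513) = -4*I*sqrt(15)/2425677 + (679964 - 57290)*(1/580513) = -4*I*sqrt(15)/2425677 + 622674*(1/580513) = -4*I*sqrt(15)/2425677 + 622674/580513 = 622674/580513 - 4*I*sqrt(15)/2425677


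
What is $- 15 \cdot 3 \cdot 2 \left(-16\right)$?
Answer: $1440$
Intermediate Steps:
$- 15 \cdot 3 \cdot 2 \left(-16\right) = \left(-15\right) 6 \left(-16\right) = \left(-90\right) \left(-16\right) = 1440$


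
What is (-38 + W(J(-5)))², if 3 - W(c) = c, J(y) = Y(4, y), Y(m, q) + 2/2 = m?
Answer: 1444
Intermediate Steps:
Y(m, q) = -1 + m
J(y) = 3 (J(y) = -1 + 4 = 3)
W(c) = 3 - c
(-38 + W(J(-5)))² = (-38 + (3 - 1*3))² = (-38 + (3 - 3))² = (-38 + 0)² = (-38)² = 1444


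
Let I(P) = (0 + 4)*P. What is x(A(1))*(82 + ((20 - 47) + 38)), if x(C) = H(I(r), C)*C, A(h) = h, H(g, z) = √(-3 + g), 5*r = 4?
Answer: 93*√5/5 ≈ 41.591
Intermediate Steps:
r = ⅘ (r = (⅕)*4 = ⅘ ≈ 0.80000)
I(P) = 4*P
x(C) = C*√5/5 (x(C) = √(-3 + 4*(⅘))*C = √(-3 + 16/5)*C = √(⅕)*C = (√5/5)*C = C*√5/5)
x(A(1))*(82 + ((20 - 47) + 38)) = ((⅕)*1*√5)*(82 + ((20 - 47) + 38)) = (√5/5)*(82 + (-27 + 38)) = (√5/5)*(82 + 11) = (√5/5)*93 = 93*√5/5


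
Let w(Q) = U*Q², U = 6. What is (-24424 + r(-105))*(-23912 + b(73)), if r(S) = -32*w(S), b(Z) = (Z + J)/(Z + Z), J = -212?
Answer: 3737818040092/73 ≈ 5.1203e+10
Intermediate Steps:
b(Z) = (-212 + Z)/(2*Z) (b(Z) = (Z - 212)/(Z + Z) = (-212 + Z)/((2*Z)) = (-212 + Z)*(1/(2*Z)) = (-212 + Z)/(2*Z))
w(Q) = 6*Q²
r(S) = -192*S²
(-24424 + r(-105))*(-23912 + b(73)) = (-24424 - 192*(-105)²)*(-23912 + (½)*(-212 + 73)/73) = (-24424 - 192*11025)*(-23912 + (½)*(1/73)*(-139)) = (-24424 - 2116800)*(-23912 - 139/146) = -2141224*(-3491291/146) = 3737818040092/73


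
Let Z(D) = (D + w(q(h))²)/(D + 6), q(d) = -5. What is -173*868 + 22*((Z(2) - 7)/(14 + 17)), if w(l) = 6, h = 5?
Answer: -9310267/62 ≈ -1.5017e+5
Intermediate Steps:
Z(D) = (36 + D)/(6 + D) (Z(D) = (D + 6²)/(D + 6) = (D + 36)/(6 + D) = (36 + D)/(6 + D))
-173*868 + 22*((Z(2) - 7)/(14 + 17)) = -173*868 + 22*(((36 + 2)/(6 + 2) - 7)/(14 + 17)) = -150164 + 22*((38/8 - 7)/31) = -150164 + 22*(((⅛)*38 - 7)*(1/31)) = -150164 + 22*((19/4 - 7)*(1/31)) = -150164 + 22*(-9/4*1/31) = -150164 + 22*(-9/124) = -150164 - 99/62 = -9310267/62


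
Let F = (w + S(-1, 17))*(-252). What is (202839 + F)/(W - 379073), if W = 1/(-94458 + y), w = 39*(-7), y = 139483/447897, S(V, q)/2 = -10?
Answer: -1672196638932075/2291080135637848 ≈ -0.72987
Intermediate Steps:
S(V, q) = -20 (S(V, q) = 2*(-10) = -20)
y = 139483/447897 (y = 139483*(1/447897) = 139483/447897 ≈ 0.31142)
w = -273
W = -447897/42307315343 (W = 1/(-94458 + 139483/447897) = 1/(-42307315343/447897) = -447897/42307315343 ≈ -1.0587e-5)
F = 73836 (F = (-273 - 20)*(-252) = -293*(-252) = 73836)
(202839 + F)/(W - 379073) = (202839 + 73836)/(-447897/42307315343 - 379073) = 276675/(-16037560949464936/42307315343) = 276675*(-42307315343/16037560949464936) = -1672196638932075/2291080135637848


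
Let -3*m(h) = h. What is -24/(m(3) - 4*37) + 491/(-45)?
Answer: -72079/6705 ≈ -10.750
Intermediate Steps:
m(h) = -h/3
-24/(m(3) - 4*37) + 491/(-45) = -24/(-⅓*3 - 4*37) + 491/(-45) = -24/(-1 - 1*148) + 491*(-1/45) = -24/(-1 - 148) - 491/45 = -24/(-149) - 491/45 = -24*(-1/149) - 491/45 = 24/149 - 491/45 = -72079/6705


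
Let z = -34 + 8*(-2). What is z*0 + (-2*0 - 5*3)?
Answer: -15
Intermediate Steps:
z = -50 (z = -34 - 16 = -50)
z*0 + (-2*0 - 5*3) = -50*0 + (-2*0 - 5*3) = 0 + (0 - 15) = 0 - 15 = -15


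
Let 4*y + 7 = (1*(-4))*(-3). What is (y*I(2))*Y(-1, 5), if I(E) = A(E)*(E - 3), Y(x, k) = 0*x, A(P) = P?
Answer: 0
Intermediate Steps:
Y(x, k) = 0
I(E) = E*(-3 + E) (I(E) = E*(E - 3) = E*(-3 + E))
y = 5/4 (y = -7/4 + ((1*(-4))*(-3))/4 = -7/4 + (-4*(-3))/4 = -7/4 + (¼)*12 = -7/4 + 3 = 5/4 ≈ 1.2500)
(y*I(2))*Y(-1, 5) = (5*(2*(-3 + 2))/4)*0 = (5*(2*(-1))/4)*0 = ((5/4)*(-2))*0 = -5/2*0 = 0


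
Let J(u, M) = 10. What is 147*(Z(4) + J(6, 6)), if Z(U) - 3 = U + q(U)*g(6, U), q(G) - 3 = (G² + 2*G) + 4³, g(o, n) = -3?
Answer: -37632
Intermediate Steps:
q(G) = 67 + G² + 2*G (q(G) = 3 + ((G² + 2*G) + 4³) = 3 + ((G² + 2*G) + 64) = 3 + (64 + G² + 2*G) = 67 + G² + 2*G)
Z(U) = -198 - 5*U - 3*U² (Z(U) = 3 + (U + (67 + U² + 2*U)*(-3)) = 3 + (U + (-201 - 6*U - 3*U²)) = 3 + (-201 - 5*U - 3*U²) = -198 - 5*U - 3*U²)
147*(Z(4) + J(6, 6)) = 147*((-198 - 5*4 - 3*4²) + 10) = 147*((-198 - 20 - 3*16) + 10) = 147*((-198 - 20 - 48) + 10) = 147*(-266 + 10) = 147*(-256) = -37632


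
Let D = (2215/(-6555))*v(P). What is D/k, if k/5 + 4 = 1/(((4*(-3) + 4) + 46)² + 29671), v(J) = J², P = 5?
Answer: 68919725/163165749 ≈ 0.42239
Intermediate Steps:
k = -124459/6223 (k = -20 + 5/(((4*(-3) + 4) + 46)² + 29671) = -20 + 5/(((-12 + 4) + 46)² + 29671) = -20 + 5/((-8 + 46)² + 29671) = -20 + 5/(38² + 29671) = -20 + 5/(1444 + 29671) = -20 + 5/31115 = -20 + 5*(1/31115) = -20 + 1/6223 = -124459/6223 ≈ -20.000)
D = -11075/1311 (D = (2215/(-6555))*5² = (2215*(-1/6555))*25 = -443/1311*25 = -11075/1311 ≈ -8.4478)
D/k = -11075/(1311*(-124459/6223)) = -11075/1311*(-6223/124459) = 68919725/163165749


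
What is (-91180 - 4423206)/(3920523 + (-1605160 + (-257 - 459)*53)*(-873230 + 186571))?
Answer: -4514386/1128258816695 ≈ -4.0012e-6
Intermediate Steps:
(-91180 - 4423206)/(3920523 + (-1605160 + (-257 - 459)*53)*(-873230 + 186571)) = -4514386/(3920523 + (-1605160 - 716*53)*(-686659)) = -4514386/(3920523 + (-1605160 - 37948)*(-686659)) = -4514386/(3920523 - 1643108*(-686659)) = -4514386/(3920523 + 1128254896172) = -4514386/1128258816695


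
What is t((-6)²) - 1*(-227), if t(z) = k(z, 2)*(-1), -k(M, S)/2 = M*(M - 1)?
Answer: 2747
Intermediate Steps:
k(M, S) = -2*M*(-1 + M) (k(M, S) = -2*M*(M - 1) = -2*M*(-1 + M))
t(z) = -2*z*(1 - z) (t(z) = (2*z*(1 - z))*(-1) = -2*z*(1 - z))
t((-6)²) - 1*(-227) = 2*(-6)²*(-1 + (-6)²) - 1*(-227) = 2*36*(-1 + 36) + 227 = 2*36*35 + 227 = 2520 + 227 = 2747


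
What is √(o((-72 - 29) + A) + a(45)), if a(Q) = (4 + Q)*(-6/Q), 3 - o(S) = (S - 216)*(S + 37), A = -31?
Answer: I*√7439295/15 ≈ 181.83*I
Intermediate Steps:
o(S) = 3 - (-216 + S)*(37 + S) (o(S) = 3 - (S - 216)*(S + 37) = 3 - (-216 + S)*(37 + S))
a(Q) = -6*(4 + Q)/Q
√(o((-72 - 29) + A) + a(45)) = √((7995 - ((-72 - 29) - 31)² + 179*((-72 - 29) - 31)) + (-6 - 24/45)) = √((7995 - (-101 - 31)² + 179*(-101 - 31)) + (-6 - 24*1/45)) = √((7995 - 1*(-132)² + 179*(-132)) + (-6 - 8/15)) = √((7995 - 1*17424 - 23628) - 98/15) = √((7995 - 17424 - 23628) - 98/15) = √(-33057 - 98/15) = √(-495953/15) = I*√7439295/15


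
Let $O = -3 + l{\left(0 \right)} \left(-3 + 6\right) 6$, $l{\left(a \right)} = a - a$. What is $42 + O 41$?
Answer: $-81$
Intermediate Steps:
$l{\left(a \right)} = 0$
$O = -3$ ($O = -3 + 0 \left(-3 + 6\right) 6 = -3 + 0 \cdot 3 \cdot 6 = -3 + 0 \cdot 18 = -3 + 0 = -3$)
$42 + O 41 = 42 - 123 = -81$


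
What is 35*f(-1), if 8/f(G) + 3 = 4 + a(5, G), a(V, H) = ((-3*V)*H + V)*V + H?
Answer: 14/5 ≈ 2.8000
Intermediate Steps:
a(V, H) = H + V*(V - 3*H*V) (a(V, H) = (-3*H*V + V)*V + H = (V - 3*H*V)*V + H = V*(V - 3*H*V) + H = H + V*(V - 3*H*V))
f(G) = 8/(26 - 74*G) (f(G) = 8/(-3 + (4 + (G + 5² - 3*G*5²))) = 8/(-3 + (4 + (G + 25 - 3*G*25))) = 8/(-3 + (4 + (G + 25 - 75*G))) = 8/(-3 + (4 + (25 - 74*G))) = 8/(-3 + (29 - 74*G)) = 8/(26 - 74*G))
35*f(-1) = 35*(4/(13 - 37*(-1))) = 35*(4/(13 + 37)) = 35*(4/50) = 35*(4*(1/50)) = 35*(2/25) = 14/5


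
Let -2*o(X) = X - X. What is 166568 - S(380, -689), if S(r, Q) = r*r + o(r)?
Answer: 22168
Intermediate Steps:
o(X) = 0 (o(X) = -(X - X)/2 = -1/2*0 = 0)
S(r, Q) = r**2 (S(r, Q) = r*r + 0 = r**2 + 0 = r**2)
166568 - S(380, -689) = 166568 - 1*380**2 = 166568 - 1*144400 = 166568 - 144400 = 22168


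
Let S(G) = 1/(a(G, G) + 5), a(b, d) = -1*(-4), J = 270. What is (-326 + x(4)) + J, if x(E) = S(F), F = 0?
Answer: -503/9 ≈ -55.889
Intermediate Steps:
a(b, d) = 4
S(G) = ⅑ (S(G) = 1/(4 + 5) = 1/9 = ⅑)
x(E) = ⅑
(-326 + x(4)) + J = (-326 + ⅑) + 270 = -2933/9 + 270 = -503/9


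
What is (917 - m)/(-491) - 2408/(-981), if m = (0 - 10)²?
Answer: 380851/481671 ≈ 0.79069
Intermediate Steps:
m = 100 (m = (-10)² = 100)
(917 - m)/(-491) - 2408/(-981) = (917 - 1*100)/(-491) - 2408/(-981) = (917 - 100)*(-1/491) - 2408*(-1/981) = 817*(-1/491) + 2408/981 = -817/491 + 2408/981 = 380851/481671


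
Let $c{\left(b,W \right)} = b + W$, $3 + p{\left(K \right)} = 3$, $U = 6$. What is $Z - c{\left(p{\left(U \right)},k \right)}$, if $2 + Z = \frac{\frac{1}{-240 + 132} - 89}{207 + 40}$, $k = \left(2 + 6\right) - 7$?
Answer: $- \frac{89641}{26676} \approx -3.3604$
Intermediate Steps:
$p{\left(K \right)} = 0$ ($p{\left(K \right)} = -3 + 3 = 0$)
$k = 1$ ($k = 8 - 7 = 1$)
$c{\left(b,W \right)} = W + b$
$Z = - \frac{62965}{26676}$ ($Z = -2 + \frac{\frac{1}{-240 + 132} - 89}{207 + 40} = -2 + \frac{\frac{1}{-108} - 89}{247} = -2 + \left(- \frac{1}{108} - 89\right) \frac{1}{247} = -2 - \frac{9613}{26676} = - \frac{62965}{26676} \approx -2.3604$)
$Z - c{\left(p{\left(U \right)},k \right)} = - \frac{62965}{26676} - \left(1 + 0\right) = - \frac{62965}{26676} - 1 = - \frac{89641}{26676}$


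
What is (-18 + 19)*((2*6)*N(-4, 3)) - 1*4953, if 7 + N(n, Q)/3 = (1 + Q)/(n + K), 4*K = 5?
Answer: -57831/11 ≈ -5257.4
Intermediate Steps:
K = 5/4 (K = (¼)*5 = 5/4 ≈ 1.2500)
N(n, Q) = -21 + 3*(1 + Q)/(5/4 + n) (N(n, Q) = -21 + 3*((1 + Q)/(n + 5/4)) = -21 + 3*((1 + Q)/(5/4 + n)) = -21 + 3*(1 + Q)/(5/4 + n))
(-18 + 19)*((2*6)*N(-4, 3)) - 1*4953 = (-18 + 19)*((2*6)*(3*(-31 - 28*(-4) + 4*3)/(5 + 4*(-4)))) - 1*4953 = 1*(12*(3*(-31 + 112 + 12)/(5 - 16))) - 4953 = 1*(12*(3*93/(-11))) - 4953 = 1*(12*(3*(-1/11)*93)) - 4953 = 1*(12*(-279/11)) - 4953 = 1*(-3348/11) - 4953 = -3348/11 - 4953 = -57831/11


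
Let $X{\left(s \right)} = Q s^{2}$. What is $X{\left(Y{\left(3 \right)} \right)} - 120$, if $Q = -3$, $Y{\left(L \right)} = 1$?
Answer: $-123$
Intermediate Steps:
$X{\left(s \right)} = - 3 s^{2}$
$X{\left(Y{\left(3 \right)} \right)} - 120 = - 3 \cdot 1^{2} - 120 = \left(-3\right) 1 - 120 = -3 - 120 = -123$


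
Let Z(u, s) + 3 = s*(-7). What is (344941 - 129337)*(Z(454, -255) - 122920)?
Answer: -26117837352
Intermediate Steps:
Z(u, s) = -3 - 7*s (Z(u, s) = -3 + s*(-7) = -3 - 7*s)
(344941 - 129337)*(Z(454, -255) - 122920) = (344941 - 129337)*((-3 - 7*(-255)) - 122920) = 215604*((-3 + 1785) - 122920) = 215604*(1782 - 122920) = 215604*(-121138) = -26117837352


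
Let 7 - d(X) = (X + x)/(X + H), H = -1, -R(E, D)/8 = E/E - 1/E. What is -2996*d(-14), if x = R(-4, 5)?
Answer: -80892/5 ≈ -16178.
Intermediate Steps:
R(E, D) = -8 + 8/E (R(E, D) = -8*(E/E - 1/E) = -8*(1 - 1/E) = -8 + 8/E)
x = -10 (x = -8 + 8/(-4) = -8 + 8*(-¼) = -8 - 2 = -10)
d(X) = 7 - (-10 + X)/(-1 + X) (d(X) = 7 - (X - 10)/(X - 1) = 7 - (-10 + X)/(-1 + X))
-2996*d(-14) = -8988*(1 + 2*(-14))/(-1 - 14) = -8988*(1 - 28)/(-15) = -8988*(-1)*(-27)/15 = -2996*27/5 = -80892/5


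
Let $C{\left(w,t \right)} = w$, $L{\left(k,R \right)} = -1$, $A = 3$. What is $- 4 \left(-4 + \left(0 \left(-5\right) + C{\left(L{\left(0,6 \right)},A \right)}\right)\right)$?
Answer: $20$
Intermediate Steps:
$- 4 \left(-4 + \left(0 \left(-5\right) + C{\left(L{\left(0,6 \right)},A \right)}\right)\right) = - 4 \left(-4 + \left(0 \left(-5\right) - 1\right)\right) = - 4 \left(-4 + \left(0 - 1\right)\right) = - 4 \left(-4 - 1\right) = \left(-4\right) \left(-5\right) = 20$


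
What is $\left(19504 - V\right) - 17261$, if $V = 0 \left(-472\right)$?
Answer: $2243$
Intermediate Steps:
$V = 0$
$\left(19504 - V\right) - 17261 = \left(19504 - 0\right) - 17261 = \left(19504 + 0\right) - 17261 = 19504 - 17261 = 2243$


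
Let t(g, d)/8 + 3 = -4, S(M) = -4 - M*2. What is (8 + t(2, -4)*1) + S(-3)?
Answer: -46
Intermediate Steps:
S(M) = -4 - 2*M
t(g, d) = -56 (t(g, d) = -24 + 8*(-4) = -24 - 32 = -56)
(8 + t(2, -4)*1) + S(-3) = (8 - 56*1) + (-4 - 2*(-3)) = (8 - 56) + (-4 + 6) = -48 + 2 = -46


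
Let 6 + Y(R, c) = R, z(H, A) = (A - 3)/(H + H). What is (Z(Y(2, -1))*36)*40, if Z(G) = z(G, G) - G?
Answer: 7020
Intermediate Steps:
z(H, A) = (-3 + A)/(2*H) (z(H, A) = (-3 + A)/((2*H)) = (-3 + A)*(1/(2*H)) = (-3 + A)/(2*H))
Y(R, c) = -6 + R
Z(G) = -G + (-3 + G)/(2*G) (Z(G) = (-3 + G)/(2*G) - G = -G + (-3 + G)/(2*G))
(Z(Y(2, -1))*36)*40 = ((½ - (-6 + 2) - 3/(2*(-6 + 2)))*36)*40 = ((½ - 1*(-4) - 3/2/(-4))*36)*40 = ((½ + 4 - 3/2*(-¼))*36)*40 = ((½ + 4 + 3/8)*36)*40 = ((39/8)*36)*40 = (351/2)*40 = 7020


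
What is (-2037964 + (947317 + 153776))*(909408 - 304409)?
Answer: -566806018129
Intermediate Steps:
(-2037964 + (947317 + 153776))*(909408 - 304409) = (-2037964 + 1101093)*604999 = -936871*604999 = -566806018129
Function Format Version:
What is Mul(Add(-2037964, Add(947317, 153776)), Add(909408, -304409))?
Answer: -566806018129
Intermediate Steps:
Mul(Add(-2037964, Add(947317, 153776)), Add(909408, -304409)) = Mul(Add(-2037964, 1101093), 604999) = Mul(-936871, 604999) = -566806018129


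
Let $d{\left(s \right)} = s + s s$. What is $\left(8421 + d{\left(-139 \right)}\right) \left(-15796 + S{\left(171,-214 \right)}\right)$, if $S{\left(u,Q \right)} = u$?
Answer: $-431296875$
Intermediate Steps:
$d{\left(s \right)} = s + s^{2}$
$\left(8421 + d{\left(-139 \right)}\right) \left(-15796 + S{\left(171,-214 \right)}\right) = \left(8421 - 139 \left(1 - 139\right)\right) \left(-15796 + 171\right) = \left(8421 - -19182\right) \left(-15625\right) = \left(8421 + 19182\right) \left(-15625\right) = 27603 \left(-15625\right) = -431296875$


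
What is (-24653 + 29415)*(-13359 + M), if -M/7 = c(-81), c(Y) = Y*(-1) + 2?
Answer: -66382280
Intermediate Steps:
c(Y) = 2 - Y (c(Y) = -Y + 2 = 2 - Y)
M = -581 (M = -7*(2 - 1*(-81)) = -7*(2 + 81) = -7*83 = -581)
(-24653 + 29415)*(-13359 + M) = (-24653 + 29415)*(-13359 - 581) = 4762*(-13940) = -66382280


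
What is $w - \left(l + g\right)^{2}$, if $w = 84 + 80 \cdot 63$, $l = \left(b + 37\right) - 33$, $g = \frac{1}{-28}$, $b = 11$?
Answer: $\frac{3841655}{784} \approx 4900.1$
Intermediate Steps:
$g = - \frac{1}{28} \approx -0.035714$
$l = 15$ ($l = \left(11 + 37\right) - 33 = 48 - 33 = 15$)
$w = 5124$ ($w = 84 + 5040 = 5124$)
$w - \left(l + g\right)^{2} = 5124 - \left(15 - \frac{1}{28}\right)^{2} = 5124 - \left(\frac{419}{28}\right)^{2} = 5124 - \frac{175561}{784} = \frac{3841655}{784}$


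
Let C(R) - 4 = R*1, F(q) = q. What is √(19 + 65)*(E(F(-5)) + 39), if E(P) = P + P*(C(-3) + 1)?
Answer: 48*√21 ≈ 219.96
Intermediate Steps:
C(R) = 4 + R (C(R) = 4 + R*1 = 4 + R)
E(P) = 3*P (E(P) = P + P*((4 - 3) + 1) = P + P*(1 + 1) = P + P*2 = P + 2*P = 3*P)
√(19 + 65)*(E(F(-5)) + 39) = √(19 + 65)*(3*(-5) + 39) = √84*(-15 + 39) = (2*√21)*24 = 48*√21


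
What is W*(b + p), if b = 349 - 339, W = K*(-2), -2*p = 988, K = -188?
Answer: -181984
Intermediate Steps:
p = -494 (p = -1/2*988 = -494)
W = 376 (W = -188*(-2) = 376)
b = 10
W*(b + p) = 376*(10 - 494) = 376*(-484) = -181984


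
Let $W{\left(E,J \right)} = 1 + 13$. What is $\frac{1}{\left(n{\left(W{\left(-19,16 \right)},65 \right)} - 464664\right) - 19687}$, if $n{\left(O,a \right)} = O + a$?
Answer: $- \frac{1}{484272} \approx -2.065 \cdot 10^{-6}$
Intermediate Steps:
$W{\left(E,J \right)} = 14$
$\frac{1}{\left(n{\left(W{\left(-19,16 \right)},65 \right)} - 464664\right) - 19687} = \frac{1}{\left(\left(14 + 65\right) - 464664\right) - 19687} = \frac{1}{\left(79 - 464664\right) - 19687} = \frac{1}{-464585 - 19687} = \frac{1}{-484272} = - \frac{1}{484272}$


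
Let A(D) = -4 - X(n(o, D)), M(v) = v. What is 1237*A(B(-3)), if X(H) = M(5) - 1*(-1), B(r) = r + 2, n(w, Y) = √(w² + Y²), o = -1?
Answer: -12370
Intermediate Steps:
n(w, Y) = √(Y² + w²)
B(r) = 2 + r
X(H) = 6 (X(H) = 5 - 1*(-1) = 5 + 1 = 6)
A(D) = -10 (A(D) = -4 - 1*6 = -4 - 6 = -10)
1237*A(B(-3)) = 1237*(-10) = -12370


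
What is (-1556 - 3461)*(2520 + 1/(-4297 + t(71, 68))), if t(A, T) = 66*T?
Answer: -2414787457/191 ≈ -1.2643e+7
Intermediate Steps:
(-1556 - 3461)*(2520 + 1/(-4297 + t(71, 68))) = (-1556 - 3461)*(2520 + 1/(-4297 + 66*68)) = -5017*(2520 + 1/(-4297 + 4488)) = -5017*(2520 + 1/191) = -5017*481321/191 = -2414787457/191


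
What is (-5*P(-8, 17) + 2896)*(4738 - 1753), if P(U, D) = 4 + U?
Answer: 8704260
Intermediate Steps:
(-5*P(-8, 17) + 2896)*(4738 - 1753) = (-5*(4 - 8) + 2896)*(4738 - 1753) = (-5*(-4) + 2896)*2985 = (20 + 2896)*2985 = 2916*2985 = 8704260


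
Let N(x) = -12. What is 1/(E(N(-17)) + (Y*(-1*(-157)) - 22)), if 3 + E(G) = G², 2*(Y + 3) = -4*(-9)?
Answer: 1/2474 ≈ 0.00040420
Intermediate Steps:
Y = 15 (Y = -3 + (-4*(-9))/2 = -3 + (½)*36 = -3 + 18 = 15)
E(G) = -3 + G²
1/(E(N(-17)) + (Y*(-1*(-157)) - 22)) = 1/((-3 + (-12)²) + (15*(-1*(-157)) - 22)) = 1/((-3 + 144) + (15*157 - 22)) = 1/(141 + (2355 - 22)) = 1/(141 + 2333) = 1/2474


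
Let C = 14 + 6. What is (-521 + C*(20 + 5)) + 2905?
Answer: 2884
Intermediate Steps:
C = 20
(-521 + C*(20 + 5)) + 2905 = (-521 + 20*(20 + 5)) + 2905 = (-521 + 20*25) + 2905 = (-521 + 500) + 2905 = -21 + 2905 = 2884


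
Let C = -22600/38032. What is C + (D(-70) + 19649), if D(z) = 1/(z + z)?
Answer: 6538594093/332780 ≈ 19648.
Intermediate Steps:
D(z) = 1/(2*z)
C = -2825/4754 (C = -22600*1/38032 = -2825/4754 ≈ -0.59424)
C + (D(-70) + 19649) = -2825/4754 + ((½)/(-70) + 19649) = -2825/4754 + ((½)*(-1/70) + 19649) = -2825/4754 + (-1/140 + 19649) = -2825/4754 + 2750859/140 = 6538594093/332780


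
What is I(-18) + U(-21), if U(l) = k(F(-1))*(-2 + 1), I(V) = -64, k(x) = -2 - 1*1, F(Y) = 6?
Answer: -61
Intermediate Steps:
k(x) = -3 (k(x) = -2 - 1 = -3)
U(l) = 3 (U(l) = -3*(-2 + 1) = -3*(-1) = 3)
I(-18) + U(-21) = -64 + 3 = -61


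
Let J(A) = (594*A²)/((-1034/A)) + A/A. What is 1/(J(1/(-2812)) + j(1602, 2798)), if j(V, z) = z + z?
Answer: 1045066212416/5849235590892379 ≈ 0.00017867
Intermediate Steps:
j(V, z) = 2*z
J(A) = 1 - 27*A³/47 (J(A) = (594*A²)*(-A/1034) + 1 = -27*A³/47 + 1 = 1 - 27*A³/47)
1/(J(1/(-2812)) + j(1602, 2798)) = 1/((1 - 27*(1/(-2812))³/47) + 2*2798) = 1/((1 - 27*(-1/2812)³/47) + 5596) = 1/((1 - 27/47*(-1/22235451328)) + 5596) = 1/((1 + 27/1045066212416) + 5596) = 1/(1045066212443/1045066212416 + 5596) = 1/(5849235590892379/1045066212416) = 1045066212416/5849235590892379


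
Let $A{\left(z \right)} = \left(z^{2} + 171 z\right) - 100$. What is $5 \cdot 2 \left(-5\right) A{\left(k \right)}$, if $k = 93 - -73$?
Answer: $-2792100$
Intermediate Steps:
$k = 166$ ($k = 93 + 73 = 166$)
$A{\left(z \right)} = -100 + z^{2} + 171 z$
$5 \cdot 2 \left(-5\right) A{\left(k \right)} = 5 \cdot 2 \left(-5\right) \left(-100 + 166^{2} + 171 \cdot 166\right) = 10 \left(-5\right) \left(-100 + 27556 + 28386\right) = \left(-50\right) 55842 = -2792100$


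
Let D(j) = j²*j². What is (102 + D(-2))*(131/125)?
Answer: 15458/125 ≈ 123.66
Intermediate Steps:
D(j) = j⁴
(102 + D(-2))*(131/125) = (102 + (-2)⁴)*(131/125) = (102 + 16)*(131*(1/125)) = 118*(131/125) = 15458/125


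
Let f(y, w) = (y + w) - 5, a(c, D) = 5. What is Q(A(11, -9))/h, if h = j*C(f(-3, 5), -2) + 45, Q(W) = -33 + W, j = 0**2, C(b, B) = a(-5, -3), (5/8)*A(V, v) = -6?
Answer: -71/75 ≈ -0.94667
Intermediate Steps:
A(V, v) = -48/5 (A(V, v) = (8/5)*(-6) = -48/5)
f(y, w) = -5 + w + y (f(y, w) = (w + y) - 5 = -5 + w + y)
C(b, B) = 5
j = 0
h = 45 (h = 0*5 + 45 = 0 + 45 = 45)
Q(A(11, -9))/h = (-33 - 48/5)/45 = -213/5*1/45 = -71/75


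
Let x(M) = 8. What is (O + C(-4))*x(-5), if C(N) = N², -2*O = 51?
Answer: -76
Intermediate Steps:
O = -51/2 (O = -½*51 = -51/2 ≈ -25.500)
(O + C(-4))*x(-5) = (-51/2 + (-4)²)*8 = (-51/2 + 16)*8 = -19/2*8 = -76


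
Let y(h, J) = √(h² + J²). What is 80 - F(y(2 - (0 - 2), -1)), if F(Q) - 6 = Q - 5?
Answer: 79 - √17 ≈ 74.877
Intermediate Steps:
y(h, J) = √(J² + h²)
F(Q) = 1 + Q (F(Q) = 6 + (Q - 5) = 6 + (-5 + Q) = 1 + Q)
80 - F(y(2 - (0 - 2), -1)) = 80 - (1 + √((-1)² + (2 - (0 - 2))²)) = 80 - (1 + √(1 + (2 - 1*(-2))²)) = 80 - (1 + √(1 + (2 + 2)²)) = 80 - (1 + √(1 + 4²)) = 80 - (1 + √(1 + 16)) = 80 - (1 + √17) = 80 + (-1 - √17) = 79 - √17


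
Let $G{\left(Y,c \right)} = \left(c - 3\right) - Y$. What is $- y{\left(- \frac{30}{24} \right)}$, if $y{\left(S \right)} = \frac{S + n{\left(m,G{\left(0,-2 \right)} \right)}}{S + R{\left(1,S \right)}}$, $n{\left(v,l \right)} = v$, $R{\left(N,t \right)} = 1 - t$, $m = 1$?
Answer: $\frac{1}{4} \approx 0.25$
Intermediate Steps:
$G{\left(Y,c \right)} = -3 + c - Y$ ($G{\left(Y,c \right)} = \left(-3 + c\right) - Y = -3 + c - Y$)
$y{\left(S \right)} = 1 + S$ ($y{\left(S \right)} = \frac{S + 1}{S - \left(-1 + S\right)} = \frac{1 + S}{1} = \left(1 + S\right) 1 = 1 + S$)
$- y{\left(- \frac{30}{24} \right)} = - (1 - \frac{30}{24}) = - (1 - \frac{5}{4}) = \left(-1\right) \left(- \frac{1}{4}\right) = \frac{1}{4}$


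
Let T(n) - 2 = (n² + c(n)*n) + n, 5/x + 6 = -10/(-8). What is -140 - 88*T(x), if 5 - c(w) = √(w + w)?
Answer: 51364/361 - 3520*I*√190/361 ≈ 142.28 - 134.4*I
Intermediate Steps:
x = -20/19 (x = 5/(-6 - 10/(-8)) = 5/(-6 - 10*(-⅛)) = 5/(-6 + 5/4) = 5/(-19/4) = 5*(-4/19) = -20/19 ≈ -1.0526)
c(w) = 5 - √2*√w (c(w) = 5 - √(w + w) = 5 - √(2*w) = 5 - √2*√w)
T(n) = 2 + n + n² + n*(5 - √2*√n) (T(n) = 2 + ((n² + (5 - √2*√n)*n) + n) = 2 + ((n² + n*(5 - √2*√n)) + n) = 2 + (n + n² + n*(5 - √2*√n)) = 2 + n + n² + n*(5 - √2*√n))
-140 - 88*T(x) = -140 - 88*(2 + (-20/19)² + 6*(-20/19) - √2*(-20/19)^(3/2)) = -140 - 88*(2 + 400/361 - 120/19 - √2*(-40*I*√95/361)) = -140 - 88*(2 + 400/361 - 120/19 + 40*I*√190/361) = -140 - 88*(-1158/361 + 40*I*√190/361) = -140 + (101904/361 - 3520*I*√190/361) = 51364/361 - 3520*I*√190/361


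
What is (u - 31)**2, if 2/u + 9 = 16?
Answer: 46225/49 ≈ 943.37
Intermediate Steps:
u = 2/7 (u = 2/(-9 + 16) = 2/7 ≈ 0.28571)
(u - 31)**2 = (2/7 - 31)**2 = (-215/7)**2 = 46225/49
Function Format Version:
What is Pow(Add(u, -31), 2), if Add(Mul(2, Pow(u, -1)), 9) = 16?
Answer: Rational(46225, 49) ≈ 943.37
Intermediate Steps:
u = Rational(2, 7) (u = Mul(2, Pow(Add(-9, 16), -1)) = Mul(2, Pow(7, -1)) = Mul(2, Rational(1, 7)) = Rational(2, 7) ≈ 0.28571)
Pow(Add(u, -31), 2) = Pow(Add(Rational(2, 7), -31), 2) = Pow(Rational(-215, 7), 2) = Rational(46225, 49)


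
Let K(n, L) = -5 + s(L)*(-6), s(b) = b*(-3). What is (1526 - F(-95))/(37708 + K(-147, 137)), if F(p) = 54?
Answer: 1472/40169 ≈ 0.036645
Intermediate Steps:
s(b) = -3*b
K(n, L) = -5 + 18*L (K(n, L) = -5 - 3*L*(-6) = -5 + 18*L)
(1526 - F(-95))/(37708 + K(-147, 137)) = (1526 - 1*54)/(37708 + (-5 + 18*137)) = (1526 - 54)/(37708 + (-5 + 2466)) = 1472/(37708 + 2461) = 1472/40169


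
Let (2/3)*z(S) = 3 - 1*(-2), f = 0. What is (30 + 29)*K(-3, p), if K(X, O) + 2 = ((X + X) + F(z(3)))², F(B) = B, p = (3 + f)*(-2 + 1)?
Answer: 59/4 ≈ 14.750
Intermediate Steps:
p = -3 (p = (3 + 0)*(-2 + 1) = 3*(-1) = -3)
z(S) = 15/2 (z(S) = 3*(3 - 1*(-2))/2 = 3*(3 + 2)/2 = (3/2)*5 = 15/2)
K(X, O) = -2 + (15/2 + 2*X)² (K(X, O) = -2 + ((X + X) + 15/2)² = -2 + (2*X + 15/2)² = -2 + (15/2 + 2*X)²)
(30 + 29)*K(-3, p) = (30 + 29)*(-2 + (15 + 4*(-3))²/4) = 59*(-2 + (15 - 12)²/4) = 59*(-2 + (¼)*3²) = 59*(-2 + (¼)*9) = 59*(-2 + 9/4) = 59*(¼) = 59/4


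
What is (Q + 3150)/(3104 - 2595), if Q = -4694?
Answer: -1544/509 ≈ -3.0334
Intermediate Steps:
(Q + 3150)/(3104 - 2595) = (-4694 + 3150)/(3104 - 2595) = -1544/509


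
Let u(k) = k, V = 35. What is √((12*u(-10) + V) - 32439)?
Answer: 2*I*√8131 ≈ 180.34*I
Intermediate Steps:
√((12*u(-10) + V) - 32439) = √((12*(-10) + 35) - 32439) = √((-120 + 35) - 32439) = √(-85 - 32439) = √(-32524) = 2*I*√8131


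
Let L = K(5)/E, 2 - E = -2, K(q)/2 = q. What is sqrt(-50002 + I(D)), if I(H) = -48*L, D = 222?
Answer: I*sqrt(50122) ≈ 223.88*I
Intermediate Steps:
K(q) = 2*q
E = 4 (E = 2 - 1*(-2) = 2 + 2 = 4)
L = 5/2 (L = (2*5)/4 = 10*(1/4) = 5/2 ≈ 2.5000)
I(H) = -120 (I(H) = -48*5/2 = -120)
sqrt(-50002 + I(D)) = sqrt(-50002 - 120) = sqrt(-50122) = I*sqrt(50122)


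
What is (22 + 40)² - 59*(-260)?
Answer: 19184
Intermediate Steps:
(22 + 40)² - 59*(-260) = 62² + 15340 = 3844 + 15340 = 19184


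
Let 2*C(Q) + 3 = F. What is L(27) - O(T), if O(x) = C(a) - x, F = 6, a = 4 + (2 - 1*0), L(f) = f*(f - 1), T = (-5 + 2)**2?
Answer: 1419/2 ≈ 709.50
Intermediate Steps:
T = 9 (T = (-3)**2 = 9)
L(f) = f*(-1 + f)
a = 6 (a = 4 + (2 + 0) = 4 + 2 = 6)
C(Q) = 3/2 (C(Q) = -3/2 + (1/2)*6 = -3/2 + 3 = 3/2)
O(x) = 3/2 - x
L(27) - O(T) = 27*(-1 + 27) - (3/2 - 1*9) = 27*26 - (3/2 - 9) = 702 - 1*(-15/2) = 702 + 15/2 = 1419/2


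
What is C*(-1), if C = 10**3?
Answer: -1000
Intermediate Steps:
C = 1000
C*(-1) = 1000*(-1) = -1000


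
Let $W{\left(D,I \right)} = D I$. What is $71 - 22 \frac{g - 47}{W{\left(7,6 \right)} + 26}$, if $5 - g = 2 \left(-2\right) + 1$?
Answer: $\frac{2843}{34} \approx 83.618$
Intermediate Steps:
$g = 8$ ($g = 5 - \left(2 \left(-2\right) + 1\right) = 5 - \left(-4 + 1\right) = 5 - -3 = 5 + 3 = 8$)
$71 - 22 \frac{g - 47}{W{\left(7,6 \right)} + 26} = 71 - 22 \frac{8 - 47}{7 \cdot 6 + 26} = 71 - 22 \left(- \frac{39}{42 + 26}\right) = 71 - 22 \left(- \frac{39}{68}\right) = 71 - 22 \left(\left(-39\right) \frac{1}{68}\right) = 71 - - \frac{429}{34} = 71 + \frac{429}{34} = \frac{2843}{34}$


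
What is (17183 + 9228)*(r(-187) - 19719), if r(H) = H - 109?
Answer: -528616165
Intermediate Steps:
r(H) = -109 + H
(17183 + 9228)*(r(-187) - 19719) = (17183 + 9228)*((-109 - 187) - 19719) = 26411*(-296 - 19719) = 26411*(-20015) = -528616165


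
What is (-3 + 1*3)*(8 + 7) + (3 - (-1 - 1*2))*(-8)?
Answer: -48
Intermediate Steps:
(-3 + 1*3)*(8 + 7) + (3 - (-1 - 1*2))*(-8) = (-3 + 3)*15 + (3 - (-1 - 2))*(-8) = 0*15 + (3 - 1*(-3))*(-8) = 0 + (3 + 3)*(-8) = 0 + 6*(-8) = 0 - 48 = -48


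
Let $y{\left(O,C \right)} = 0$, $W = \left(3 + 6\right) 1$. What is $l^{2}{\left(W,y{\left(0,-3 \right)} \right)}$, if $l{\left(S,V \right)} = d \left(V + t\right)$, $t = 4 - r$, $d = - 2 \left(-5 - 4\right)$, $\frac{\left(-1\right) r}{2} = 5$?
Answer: $63504$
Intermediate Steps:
$r = -10$ ($r = \left(-2\right) 5 = -10$)
$d = 18$ ($d = \left(-2\right) \left(-9\right) = 18$)
$W = 9$ ($W = 9 \cdot 1 = 9$)
$t = 14$ ($t = 4 - -10 = 4 + 10 = 14$)
$l{\left(S,V \right)} = 252 + 18 V$ ($l{\left(S,V \right)} = 18 \left(V + 14\right) = 18 \left(14 + V\right) = 252 + 18 V$)
$l^{2}{\left(W,y{\left(0,-3 \right)} \right)} = \left(252 + 18 \cdot 0\right)^{2} = \left(252 + 0\right)^{2} = 252^{2} = 63504$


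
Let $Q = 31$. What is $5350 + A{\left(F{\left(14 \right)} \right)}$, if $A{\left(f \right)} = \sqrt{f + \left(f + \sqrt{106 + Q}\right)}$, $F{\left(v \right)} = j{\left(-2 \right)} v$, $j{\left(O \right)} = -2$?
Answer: $5350 + \sqrt{-56 + \sqrt{137}} \approx 5350.0 + 6.6555 i$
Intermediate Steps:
$F{\left(v \right)} = - 2 v$
$A{\left(f \right)} = \sqrt{\sqrt{137} + 2 f}$ ($A{\left(f \right)} = \sqrt{f + \left(f + \sqrt{106 + 31}\right)} = \sqrt{f + \left(f + \sqrt{137}\right)} = \sqrt{\sqrt{137} + 2 f}$)
$5350 + A{\left(F{\left(14 \right)} \right)} = 5350 + \sqrt{\sqrt{137} + 2 \left(\left(-2\right) 14\right)} = 5350 + \sqrt{\sqrt{137} + 2 \left(-28\right)} = 5350 + \sqrt{\sqrt{137} - 56} = 5350 + \sqrt{-56 + \sqrt{137}}$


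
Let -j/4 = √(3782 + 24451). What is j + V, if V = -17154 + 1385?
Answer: -15769 - 12*√3137 ≈ -16441.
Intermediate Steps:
V = -15769
j = -12*√3137 (j = -4*√(3782 + 24451) = -12*√3137 ≈ -672.11)
j + V = -12*√3137 - 15769 = -15769 - 12*√3137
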